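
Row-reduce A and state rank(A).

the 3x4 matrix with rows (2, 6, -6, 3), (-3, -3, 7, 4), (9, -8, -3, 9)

Row reduction:
R2 <- R2 - (-3/2)*R1:  [    0     6    -2  17/2 ]
R3 <- R3 - (9/2)*R1:  [    0   -35    24  -9/2 ]
R3 <- R3 - (-35/6)*R2:  [      0       0    37/3  541/12 ]
Row echelon form:
[ 2  6    -6       3 ]
[ 0  6    -2    17/2 ]
[ 0  0  37/3  541/12 ]
Nonzero rows / pivot columns: 3

rank(A) = 3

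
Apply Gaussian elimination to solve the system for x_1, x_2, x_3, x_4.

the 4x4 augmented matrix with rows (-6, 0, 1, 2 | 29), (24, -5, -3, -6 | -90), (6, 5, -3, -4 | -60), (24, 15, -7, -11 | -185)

(-3, -3, 5, 3)

Forward elimination on [A|b]:
R2 <- R2 - (-4)*R1:  [  0  -5   1   2  26 ]
R3 <- R3 - (-1)*R1:  [   0    5   -2   -2  -31 ]
R4 <- R4 - (-4)*R1:  [   0   15   -3   -3  -69 ]
R3 <- R3 - (-1)*R2:  [  0   0  -1   0  -5 ]
R4 <- R4 - (-3)*R2:  [ 0  0  0  3  9 ]
Row echelon form:
[ -6   0   1  2  |  29 ]
[  0  -5   1  2  |  26 ]
[  0   0  -1  0  |  -5 ]
[  0   0   0  3  |   9 ]
Back-substitution:
x_4 = (9) / 3 = 3
x_3 = (-5) / -1 = 5
x_2 = (26 - (1)*(5) - (2)*(3)) / -5 = -3
x_1 = (29 - (1)*(5) - (2)*(3)) / -6 = -3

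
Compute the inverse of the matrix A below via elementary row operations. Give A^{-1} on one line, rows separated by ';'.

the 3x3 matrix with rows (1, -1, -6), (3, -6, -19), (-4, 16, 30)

inverse = [-62/3 11 17/6; 7/3 -1 -1/6; -4 2 1/2]

Gauss-Jordan on [A | I]:
R2 <- R2 - (3)*R1:  [  0  -3  -1  |  -3   1   0 ]
R3 <- R3 - (-4)*R1:  [  0  12   6  |   4   0   1 ]
R2 <- (1/-3)*R2:  [    0     1   1/3  |     1  -1/3     0 ]
R1 <- R1 - (-1)*R2:  [     1      0  -17/3  |      2   -1/3      0 ]
R3 <- R3 - (12)*R2:  [  0   0   2  |  -8   4   1 ]
R3 <- (1/2)*R3:  [   0    0    1  |   -4    2  1/2 ]
R1 <- R1 - (-17/3)*R3:  [     1      0      0  |  -62/3     11   17/6 ]
R2 <- R2 - (1/3)*R3:  [    0     1     0  |   7/3    -1  -1/6 ]
Right block of [I | A^{-1}] is the inverse:
[ -62/3  11  17/6 ]
[   7/3  -1  -1/6 ]
[    -4   2   1/2 ]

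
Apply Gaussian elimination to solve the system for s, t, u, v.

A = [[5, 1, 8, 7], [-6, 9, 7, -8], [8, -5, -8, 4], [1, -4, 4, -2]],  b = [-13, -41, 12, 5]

(-3, -4, -1, 2)

Forward elimination on [A|b]:
R2 <- R2 - (-6/5)*R1:  [      0    51/5    83/5     2/5  -283/5 ]
R3 <- R3 - (8/5)*R1:  [      0   -33/5  -104/5   -36/5   164/5 ]
R4 <- R4 - (1/5)*R1:  [     0  -21/5   12/5  -17/5   38/5 ]
R3 <- R3 - (-11/17)*R2:  [       0        0  -171/17  -118/17   -65/17 ]
R4 <- R4 - (-7/17)*R2:  [       0        0   157/17   -55/17  -267/17 ]
R4 <- R4 - (-157/171)*R3:  [         0          0          0  -1643/171  -3286/171 ]
Row echelon form:
[ 5     1        8          7  |        -13 ]
[ 0  51/5     83/5        2/5  |     -283/5 ]
[ 0     0  -171/17    -118/17  |     -65/17 ]
[ 0     0        0  -1643/171  |  -3286/171 ]
Back-substitution:
v = (-3286/171) / (-1643/171) = 2
u = (-65/17 - (-118/17)*(2)) / (-171/17) = -1
t = (-283/5 - (83/5)*(-1) - (2/5)*(2)) / (51/5) = -4
s = (-13 - (1)*(-4) - (8)*(-1) - (7)*(2)) / 5 = -3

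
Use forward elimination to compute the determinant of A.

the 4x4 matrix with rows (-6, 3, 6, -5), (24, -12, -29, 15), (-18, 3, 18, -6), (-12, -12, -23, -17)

Forward elimination:
R2 <- R2 - (-4)*R1:  [  0   0  -5  -5 ]
R3 <- R3 - (3)*R1:  [  0  -6   0   9 ]
R4 <- R4 - (2)*R1:  [   0  -18  -35   -7 ]
R2 <-> R3   (pivot in column 2 was zero)
[ -6    3    6  -5 ]
[  0   -6    0   9 ]
[  0    0   -5  -5 ]
[  0  -18  -35  -7 ]
R4 <- R4 - (3)*R2:  [   0    0  -35  -34 ]
R4 <- R4 - (7)*R3:  [ 0  0  0  1 ]
Upper-triangular form:
[ -6   3   6  -5 ]
[  0  -6   0   9 ]
[  0   0  -5  -5 ]
[  0   0   0   1 ]
det(A) = (-1)^1 * (-6) * (-6) * (-5) * (1) = 180  (1 row swap -> sign -1)

det(A) = 180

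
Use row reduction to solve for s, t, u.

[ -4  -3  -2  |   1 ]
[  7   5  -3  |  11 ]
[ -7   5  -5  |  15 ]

(0, 1, -2)

Forward elimination on [A|b]:
R2 <- R2 - (-7/4)*R1:  [     0   -1/4  -13/2   51/4 ]
R3 <- R3 - (7/4)*R1:  [    0  41/4  -3/2  53/4 ]
R3 <- R3 - (-41)*R2:  [    0     0  -268   536 ]
Row echelon form:
[ -4    -3     -2  |     1 ]
[  0  -1/4  -13/2  |  51/4 ]
[  0     0   -268  |   536 ]
Back-substitution:
u = (536) / -268 = -2
t = (51/4 - (-13/2)*(-2)) / (-1/4) = 1
s = (1 - (-3)*(1) - (-2)*(-2)) / -4 = 0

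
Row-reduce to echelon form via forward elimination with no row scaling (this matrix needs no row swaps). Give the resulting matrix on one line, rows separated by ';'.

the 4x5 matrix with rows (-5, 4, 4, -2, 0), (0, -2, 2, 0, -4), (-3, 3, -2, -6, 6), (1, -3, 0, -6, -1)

Forward elimination:
R3 <- R3 - (3/5)*R1:  [     0    3/5  -22/5  -24/5      6 ]
R4 <- R4 - (-1/5)*R1:  [     0  -11/5    4/5  -32/5     -1 ]
R3 <- R3 - (-3/10)*R2:  [     0      0  -19/5  -24/5   24/5 ]
R4 <- R4 - (11/10)*R2:  [     0      0   -7/5  -32/5   17/5 ]
R4 <- R4 - (7/19)*R3:  [      0       0       0  -88/19   31/19 ]
Row echelon form:
[ -5   4      4      -2      0 ]
[  0  -2      2       0     -4 ]
[  0   0  -19/5   -24/5   24/5 ]
[  0   0      0  -88/19  31/19 ]

REF = [-5 4 4 -2 0; 0 -2 2 0 -4; 0 0 -19/5 -24/5 24/5; 0 0 0 -88/19 31/19]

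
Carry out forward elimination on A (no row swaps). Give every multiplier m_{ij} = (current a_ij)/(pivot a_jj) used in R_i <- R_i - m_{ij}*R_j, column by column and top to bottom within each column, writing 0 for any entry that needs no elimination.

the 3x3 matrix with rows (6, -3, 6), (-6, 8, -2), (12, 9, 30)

multipliers: -1, 2, 3

Forward elimination:
R2 <- R2 - (-1)*R1:  [ 0  5  4 ]
R3 <- R3 - (2)*R1:  [  0  15  18 ]
R3 <- R3 - (3)*R2:  [ 0  0  6 ]
Multipliers (in order of application): m_{21} = -1, m_{31} = 2, m_{32} = 3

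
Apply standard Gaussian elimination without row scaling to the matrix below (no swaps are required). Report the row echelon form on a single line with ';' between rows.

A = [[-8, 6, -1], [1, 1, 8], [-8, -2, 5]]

REF = [-8 6 -1; 0 7/4 63/8; 0 0 42]

Forward elimination:
R2 <- R2 - (-1/8)*R1:  [    0   7/4  63/8 ]
R3 <- R3 - (1)*R1:  [  0  -8   6 ]
R3 <- R3 - (-32/7)*R2:  [  0   0  42 ]
Row echelon form:
[ -8    6    -1 ]
[  0  7/4  63/8 ]
[  0    0    42 ]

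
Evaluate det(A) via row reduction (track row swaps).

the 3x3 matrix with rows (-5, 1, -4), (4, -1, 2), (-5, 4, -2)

det(A) = -16

Forward elimination:
R2 <- R2 - (-4/5)*R1:  [    0  -1/5  -6/5 ]
R3 <- R3 - (1)*R1:  [ 0  3  2 ]
R3 <- R3 - (-15)*R2:  [   0    0  -16 ]
Upper-triangular form:
[ -5     1    -4 ]
[  0  -1/5  -6/5 ]
[  0     0   -16 ]
det(A) = (-1)^0 * (-5) * (-1/5) * (-16) = -16  (0 row swaps -> sign +1)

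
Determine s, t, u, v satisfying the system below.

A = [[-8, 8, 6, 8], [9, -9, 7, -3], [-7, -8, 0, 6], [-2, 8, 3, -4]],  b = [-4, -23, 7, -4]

Forward elimination on [A|b]:
R2 <- R2 - (-9/8)*R1:  [     0      0   55/4      6  -55/2 ]
R3 <- R3 - (7/8)*R1:  [     0    -15  -21/4     -1   21/2 ]
R4 <- R4 - (1/4)*R1:  [   0    6  3/2   -6   -3 ]
R2 <-> R3   (pivot in column 2 was zero)
[ -8    8      6   8     -4 ]
[  0  -15  -21/4  -1   21/2 ]
[  0    0   55/4   6  -55/2 ]
[  0    6    3/2  -6     -3 ]
R4 <- R4 - (-2/5)*R2:  [     0      0   -3/5  -32/5    6/5 ]
R4 <- R4 - (-12/275)*R3:  [         0          0          0  -1688/275          0 ]
Row echelon form:
[ -8    8      6          8  |     -4 ]
[  0  -15  -21/4         -1  |   21/2 ]
[  0    0   55/4          6  |  -55/2 ]
[  0    0      0  -1688/275  |      0 ]
Back-substitution:
v = (0) / (-1688/275) = 0
u = (-55/2 - (6)*(0)) / (55/4) = -2
t = (21/2 - (-21/4)*(-2) - (-1)*(0)) / -15 = 0
s = (-4 - (8)*(0) - (6)*(-2) - (8)*(0)) / -8 = -1

(-1, 0, -2, 0)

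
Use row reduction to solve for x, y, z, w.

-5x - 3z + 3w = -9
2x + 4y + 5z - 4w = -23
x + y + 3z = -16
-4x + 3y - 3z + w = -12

(3, -4, -5, -3)

Forward elimination on [A|b]:
R2 <- R2 - (-2/5)*R1:  [      0       4    19/5   -14/5  -133/5 ]
R3 <- R3 - (-1/5)*R1:  [     0      1   12/5    3/5  -89/5 ]
R4 <- R4 - (4/5)*R1:  [     0      3   -3/5   -7/5  -24/5 ]
R3 <- R3 - (1/4)*R2:  [       0        0    29/20    13/10  -223/20 ]
R4 <- R4 - (3/4)*R2:  [      0       0  -69/20    7/10  303/20 ]
R4 <- R4 - (-69/29)*R3:  [       0        0        0   110/29  -330/29 ]
Row echelon form:
[ -5  0     -3       3  |       -9 ]
[  0  4   19/5   -14/5  |   -133/5 ]
[  0  0  29/20   13/10  |  -223/20 ]
[  0  0      0  110/29  |  -330/29 ]
Back-substitution:
w = (-330/29) / (110/29) = -3
z = (-223/20 - (13/10)*(-3)) / (29/20) = -5
y = (-133/5 - (19/5)*(-5) - (-14/5)*(-3)) / 4 = -4
x = (-9 - (-3)*(-5) - (3)*(-3)) / -5 = 3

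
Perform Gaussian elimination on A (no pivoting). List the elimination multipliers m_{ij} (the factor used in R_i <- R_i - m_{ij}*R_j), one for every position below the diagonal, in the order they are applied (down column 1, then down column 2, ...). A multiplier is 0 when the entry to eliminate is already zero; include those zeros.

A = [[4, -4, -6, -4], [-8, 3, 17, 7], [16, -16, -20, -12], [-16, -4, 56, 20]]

multipliers: -2, 4, -4, 0, 4, 3

Forward elimination:
R2 <- R2 - (-2)*R1:  [  0  -5   5  -1 ]
R3 <- R3 - (4)*R1:  [ 0  0  4  4 ]
R4 <- R4 - (-4)*R1:  [   0  -20   32    4 ]
R3: entry in column 2 is already 0 -> m_{32} = 0 (no row operation needed)
R4 <- R4 - (4)*R2:  [  0   0  12   8 ]
R4 <- R4 - (3)*R3:  [  0   0   0  -4 ]
Multipliers (in order of application): m_{21} = -2, m_{31} = 4, m_{41} = -4, m_{32} = 0, m_{42} = 4, m_{43} = 3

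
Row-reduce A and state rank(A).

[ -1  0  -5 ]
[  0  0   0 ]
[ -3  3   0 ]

rank(A) = 2

Row reduction:
R3 <- R3 - (3)*R1:  [  0   3  15 ]
R2 <-> R3   (pivot in column 2 was zero)
[ -1  0  -5 ]
[  0  3  15 ]
[  0  0   0 ]
Row echelon form:
[ -1  0  -5 ]
[  0  3  15 ]
[  0  0   0 ]
Nonzero rows / pivot columns: 2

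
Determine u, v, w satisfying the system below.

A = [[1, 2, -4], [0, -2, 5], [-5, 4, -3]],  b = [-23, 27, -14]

(-1, -1, 5)

Forward elimination on [A|b]:
R3 <- R3 - (-5)*R1:  [    0    14   -23  -129 ]
R3 <- R3 - (-7)*R2:  [  0   0  12  60 ]
Row echelon form:
[ 1   2  -4  |  -23 ]
[ 0  -2   5  |   27 ]
[ 0   0  12  |   60 ]
Back-substitution:
w = (60) / 12 = 5
v = (27 - (5)*(5)) / -2 = -1
u = (-23 - (2)*(-1) - (-4)*(5)) / 1 = -1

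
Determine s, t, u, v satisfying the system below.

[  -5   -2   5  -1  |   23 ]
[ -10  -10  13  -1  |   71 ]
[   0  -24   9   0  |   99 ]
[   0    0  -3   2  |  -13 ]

(0, -3, 3, -2)

Forward elimination on [A|b]:
R2 <- R2 - (2)*R1:  [  0  -6   3   1  25 ]
R3 <- R3 - (4)*R2:  [  0   0  -3  -4  -1 ]
R4 <- R4 - (1)*R3:  [   0    0    0    6  -12 ]
Row echelon form:
[ -5  -2   5  -1  |   23 ]
[  0  -6   3   1  |   25 ]
[  0   0  -3  -4  |   -1 ]
[  0   0   0   6  |  -12 ]
Back-substitution:
v = (-12) / 6 = -2
u = (-1 - (-4)*(-2)) / -3 = 3
t = (25 - (3)*(3) - (1)*(-2)) / -6 = -3
s = (23 - (-2)*(-3) - (5)*(3) - (-1)*(-2)) / -5 = 0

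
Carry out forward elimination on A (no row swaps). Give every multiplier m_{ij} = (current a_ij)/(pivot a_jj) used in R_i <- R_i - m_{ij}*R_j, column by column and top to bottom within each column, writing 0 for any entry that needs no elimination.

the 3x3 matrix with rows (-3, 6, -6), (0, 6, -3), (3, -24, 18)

multipliers: 0, -1, -3

Forward elimination:
R2: entry in column 1 is already 0 -> m_{21} = 0 (no row operation needed)
R3 <- R3 - (-1)*R1:  [   0  -18   12 ]
R3 <- R3 - (-3)*R2:  [ 0  0  3 ]
Multipliers (in order of application): m_{21} = 0, m_{31} = -1, m_{32} = -3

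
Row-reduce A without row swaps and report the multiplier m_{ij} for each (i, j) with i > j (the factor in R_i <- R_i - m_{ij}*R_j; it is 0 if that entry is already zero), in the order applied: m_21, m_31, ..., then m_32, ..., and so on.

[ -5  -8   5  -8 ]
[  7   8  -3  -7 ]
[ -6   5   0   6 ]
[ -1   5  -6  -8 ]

Forward elimination:
R2 <- R2 - (-7/5)*R1:  [     0  -16/5      4  -91/5 ]
R3 <- R3 - (6/5)*R1:  [    0  73/5    -6  78/5 ]
R4 <- R4 - (1/5)*R1:  [     0   33/5     -7  -32/5 ]
R3 <- R3 - (-73/16)*R2:  [        0         0      49/4  -1079/16 ]
R4 <- R4 - (-33/16)*R2:  [       0        0      5/4  -703/16 ]
R4 <- R4 - (5/49)*R3:  [         0          0          0  -7263/196 ]
Multipliers (in order of application): m_{21} = -7/5, m_{31} = 6/5, m_{41} = 1/5, m_{32} = -73/16, m_{42} = -33/16, m_{43} = 5/49

multipliers: -7/5, 6/5, 1/5, -73/16, -33/16, 5/49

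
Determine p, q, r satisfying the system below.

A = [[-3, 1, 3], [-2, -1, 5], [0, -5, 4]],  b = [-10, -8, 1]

Forward elimination on [A|b]:
R2 <- R2 - (2/3)*R1:  [    0  -5/3     3  -4/3 ]
R3 <- R3 - (3)*R2:  [  0   0  -5   5 ]
Row echelon form:
[ -3     1   3  |   -10 ]
[  0  -5/3   3  |  -4/3 ]
[  0     0  -5  |     5 ]
Back-substitution:
r = (5) / -5 = -1
q = (-4/3 - (3)*(-1)) / (-5/3) = -1
p = (-10 - (1)*(-1) - (3)*(-1)) / -3 = 2

(2, -1, -1)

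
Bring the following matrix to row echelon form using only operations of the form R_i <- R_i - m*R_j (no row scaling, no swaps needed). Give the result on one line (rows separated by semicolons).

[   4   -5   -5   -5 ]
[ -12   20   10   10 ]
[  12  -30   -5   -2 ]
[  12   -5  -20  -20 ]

REF = [4 -5 -5 -5; 0 5 -5 -5; 0 0 -5 -2; 0 0 0 3]

Forward elimination:
R2 <- R2 - (-3)*R1:  [  0   5  -5  -5 ]
R3 <- R3 - (3)*R1:  [   0  -15   10   13 ]
R4 <- R4 - (3)*R1:  [  0  10  -5  -5 ]
R3 <- R3 - (-3)*R2:  [  0   0  -5  -2 ]
R4 <- R4 - (2)*R2:  [ 0  0  5  5 ]
R4 <- R4 - (-1)*R3:  [ 0  0  0  3 ]
Row echelon form:
[ 4  -5  -5  -5 ]
[ 0   5  -5  -5 ]
[ 0   0  -5  -2 ]
[ 0   0   0   3 ]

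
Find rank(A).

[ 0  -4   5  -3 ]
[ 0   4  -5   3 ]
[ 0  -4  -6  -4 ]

Row reduction:
R2 <- R2 - (-1)*R1:  [ 0  0  0  0 ]
R3 <- R3 - (1)*R1:  [   0    0  -11   -1 ]
R2 <-> R3   (pivot in column 3 was zero)
[ 0  -4    5  -3 ]
[ 0   0  -11  -1 ]
[ 0   0    0   0 ]
Row echelon form:
[ 0  -4    5  -3 ]
[ 0   0  -11  -1 ]
[ 0   0    0   0 ]
Nonzero rows / pivot columns: 2

rank(A) = 2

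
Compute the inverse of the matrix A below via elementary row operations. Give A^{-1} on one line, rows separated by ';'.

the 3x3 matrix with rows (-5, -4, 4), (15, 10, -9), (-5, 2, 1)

inverse = [7/15 1/5 -1/15; 1/2 1/4 1/4; 4/3 1/2 1/6]

Gauss-Jordan on [A | I]:
R1 <- (1/-5)*R1:  [    1   4/5  -4/5  |  -1/5     0     0 ]
R2 <- R2 - (15)*R1:  [  0  -2   3  |   3   1   0 ]
R3 <- R3 - (-5)*R1:  [  0   6  -3  |  -1   0   1 ]
R2 <- (1/-2)*R2:  [    0     1  -3/2  |  -3/2  -1/2     0 ]
R1 <- R1 - (4/5)*R2:  [   1    0  2/5  |    1  2/5    0 ]
R3 <- R3 - (6)*R2:  [ 0  0  6  |  8  3  1 ]
R3 <- (1/6)*R3:  [   0    0    1  |  4/3  1/2  1/6 ]
R1 <- R1 - (2/5)*R3:  [     1      0      0  |   7/15    1/5  -1/15 ]
R2 <- R2 - (-3/2)*R3:  [   0    1    0  |  1/2  1/4  1/4 ]
Right block of [I | A^{-1}] is the inverse:
[ 7/15  1/5  -1/15 ]
[  1/2  1/4    1/4 ]
[  4/3  1/2    1/6 ]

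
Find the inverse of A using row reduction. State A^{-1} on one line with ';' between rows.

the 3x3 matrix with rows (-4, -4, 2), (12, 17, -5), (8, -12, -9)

Gauss-Jordan on [A | I]:
R1 <- (1/-4)*R1:  [    1     1  -1/2  |  -1/4     0     0 ]
R2 <- R2 - (12)*R1:  [ 0  5  1  |  3  1  0 ]
R3 <- R3 - (8)*R1:  [   0  -20   -5  |    2    0    1 ]
R2 <- (1/5)*R2:  [   0    1  1/5  |  3/5  1/5    0 ]
R1 <- R1 - (1)*R2:  [      1       0   -7/10  |  -17/20    -1/5       0 ]
R3 <- R3 - (-20)*R2:  [  0   0  -1  |  14   4   1 ]
R3 <- (1/-1)*R3:  [   0    0    1  |  -14   -4   -1 ]
R1 <- R1 - (-7/10)*R3:  [       1        0        0  |  -213/20       -3    -7/10 ]
R2 <- R2 - (1/5)*R3:  [    0     1     0  |  17/5     1   1/5 ]
Right block of [I | A^{-1}] is the inverse:
[ -213/20  -3  -7/10 ]
[    17/5   1    1/5 ]
[     -14  -4     -1 ]

inverse = [-213/20 -3 -7/10; 17/5 1 1/5; -14 -4 -1]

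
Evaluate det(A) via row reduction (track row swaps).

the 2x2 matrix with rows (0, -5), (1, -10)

Forward elimination:
R1 <-> R2   (pivot in column 1 was zero)
[ 1  -10 ]
[ 0   -5 ]
Upper-triangular form:
[ 1  -10 ]
[ 0   -5 ]
det(A) = (-1)^1 * (1) * (-5) = 5  (1 row swap -> sign -1)

det(A) = 5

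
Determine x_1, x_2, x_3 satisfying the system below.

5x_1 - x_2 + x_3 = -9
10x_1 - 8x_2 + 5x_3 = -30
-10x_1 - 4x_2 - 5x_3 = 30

Forward elimination on [A|b]:
R2 <- R2 - (2)*R1:  [   0   -6    3  -12 ]
R3 <- R3 - (-2)*R1:  [  0  -6  -3  12 ]
R3 <- R3 - (1)*R2:  [  0   0  -6  24 ]
Row echelon form:
[ 5  -1   1  |   -9 ]
[ 0  -6   3  |  -12 ]
[ 0   0  -6  |   24 ]
Back-substitution:
x_3 = (24) / -6 = -4
x_2 = (-12 - (3)*(-4)) / -6 = 0
x_1 = (-9 - (-1)*(0) - (1)*(-4)) / 5 = -1

(-1, 0, -4)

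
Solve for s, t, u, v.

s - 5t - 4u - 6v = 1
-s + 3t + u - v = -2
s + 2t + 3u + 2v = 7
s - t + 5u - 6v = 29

(1, -2, 4, -1)

Forward elimination on [A|b]:
R2 <- R2 - (-1)*R1:  [  0  -2  -3  -7  -1 ]
R3 <- R3 - (1)*R1:  [ 0  7  7  8  6 ]
R4 <- R4 - (1)*R1:  [  0   4   9   0  28 ]
R3 <- R3 - (-7/2)*R2:  [     0      0   -7/2  -33/2    5/2 ]
R4 <- R4 - (-2)*R2:  [   0    0    3  -14   26 ]
R4 <- R4 - (-6/7)*R3:  [      0       0       0  -197/7   197/7 ]
Row echelon form:
[ 1  -5    -4      -6  |      1 ]
[ 0  -2    -3      -7  |     -1 ]
[ 0   0  -7/2   -33/2  |    5/2 ]
[ 0   0     0  -197/7  |  197/7 ]
Back-substitution:
v = (197/7) / (-197/7) = -1
u = (5/2 - (-33/2)*(-1)) / (-7/2) = 4
t = (-1 - (-3)*(4) - (-7)*(-1)) / -2 = -2
s = (1 - (-5)*(-2) - (-4)*(4) - (-6)*(-1)) / 1 = 1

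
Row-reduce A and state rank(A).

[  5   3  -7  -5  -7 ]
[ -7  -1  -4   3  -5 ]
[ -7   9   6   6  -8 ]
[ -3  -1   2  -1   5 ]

rank(A) = 4

Row reduction:
R2 <- R2 - (-7/5)*R1:  [     0   16/5  -69/5     -4  -74/5 ]
R3 <- R3 - (-7/5)*R1:  [     0   66/5  -19/5     -1  -89/5 ]
R4 <- R4 - (-3/5)*R1:  [     0    4/5  -11/5     -4    4/5 ]
R3 <- R3 - (33/8)*R2:  [     0      0  425/8   31/2  173/4 ]
R4 <- R4 - (1/4)*R2:  [   0    0  5/4   -3  9/2 ]
R4 <- R4 - (2/85)*R3:  [       0        0        0  -286/85   296/85 ]
Row echelon form:
[ 5     3     -7       -5      -7 ]
[ 0  16/5  -69/5       -4   -74/5 ]
[ 0     0  425/8     31/2   173/4 ]
[ 0     0      0  -286/85  296/85 ]
Nonzero rows / pivot columns: 4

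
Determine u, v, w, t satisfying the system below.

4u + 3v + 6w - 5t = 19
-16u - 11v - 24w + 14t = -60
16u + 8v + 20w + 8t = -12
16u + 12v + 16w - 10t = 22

Forward elimination on [A|b]:
R2 <- R2 - (-4)*R1:  [  0   1   0  -6  16 ]
R3 <- R3 - (4)*R1:  [   0   -4   -4   28  -88 ]
R4 <- R4 - (4)*R1:  [   0    0   -8   10  -54 ]
R3 <- R3 - (-4)*R2:  [   0    0   -4    4  -24 ]
R4 <- R4 - (2)*R3:  [  0   0   0   2  -6 ]
Row echelon form:
[ 4  3   6  -5  |   19 ]
[ 0  1   0  -6  |   16 ]
[ 0  0  -4   4  |  -24 ]
[ 0  0   0   2  |   -6 ]
Back-substitution:
t = (-6) / 2 = -3
w = (-24 - (4)*(-3)) / -4 = 3
v = (16 - (-6)*(-3)) / 1 = -2
u = (19 - (3)*(-2) - (6)*(3) - (-5)*(-3)) / 4 = -2

(-2, -2, 3, -3)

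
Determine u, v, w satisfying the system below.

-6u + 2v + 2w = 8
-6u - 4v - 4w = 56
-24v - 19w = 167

(-4, -3, -5)

Forward elimination on [A|b]:
R2 <- R2 - (1)*R1:  [  0  -6  -6  48 ]
R3 <- R3 - (4)*R2:  [   0    0    5  -25 ]
Row echelon form:
[ -6   2   2  |    8 ]
[  0  -6  -6  |   48 ]
[  0   0   5  |  -25 ]
Back-substitution:
w = (-25) / 5 = -5
v = (48 - (-6)*(-5)) / -6 = -3
u = (8 - (2)*(-3) - (2)*(-5)) / -6 = -4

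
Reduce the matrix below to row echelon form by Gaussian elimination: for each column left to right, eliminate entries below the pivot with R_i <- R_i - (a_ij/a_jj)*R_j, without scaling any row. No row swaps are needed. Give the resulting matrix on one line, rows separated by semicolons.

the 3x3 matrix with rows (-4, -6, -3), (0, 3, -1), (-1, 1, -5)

REF = [-4 -6 -3; 0 3 -1; 0 0 -41/12]

Forward elimination:
R3 <- R3 - (1/4)*R1:  [     0    5/2  -17/4 ]
R3 <- R3 - (5/6)*R2:  [      0       0  -41/12 ]
Row echelon form:
[ -4  -6      -3 ]
[  0   3      -1 ]
[  0   0  -41/12 ]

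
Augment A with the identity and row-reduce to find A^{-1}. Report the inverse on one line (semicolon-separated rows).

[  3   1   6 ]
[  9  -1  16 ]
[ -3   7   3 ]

inverse = [23/12 -13/20 -11/30; 5/4 -9/20 -1/10; -1 2/5 1/5]

Gauss-Jordan on [A | I]:
R1 <- (1/3)*R1:  [   1  1/3    2  |  1/3    0    0 ]
R2 <- R2 - (9)*R1:  [  0  -4  -2  |  -3   1   0 ]
R3 <- R3 - (-3)*R1:  [ 0  8  9  |  1  0  1 ]
R2 <- (1/-4)*R2:  [    0     1   1/2  |   3/4  -1/4     0 ]
R1 <- R1 - (1/3)*R2:  [    1     0  11/6  |  1/12  1/12     0 ]
R3 <- R3 - (8)*R2:  [  0   0   5  |  -5   2   1 ]
R3 <- (1/5)*R3:  [   0    0    1  |   -1  2/5  1/5 ]
R1 <- R1 - (11/6)*R3:  [      1       0       0  |   23/12  -13/20  -11/30 ]
R2 <- R2 - (1/2)*R3:  [     0      1      0  |    5/4  -9/20  -1/10 ]
Right block of [I | A^{-1}] is the inverse:
[ 23/12  -13/20  -11/30 ]
[   5/4   -9/20   -1/10 ]
[    -1     2/5     1/5 ]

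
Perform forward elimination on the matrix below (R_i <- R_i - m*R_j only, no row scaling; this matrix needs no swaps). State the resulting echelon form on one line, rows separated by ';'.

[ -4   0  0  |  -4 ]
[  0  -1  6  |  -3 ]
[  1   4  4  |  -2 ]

REF = [-4 0 0 -4; 0 -1 6 -3; 0 0 28 -15]

Forward elimination:
R3 <- R3 - (-1/4)*R1:  [  0   4   4  -3 ]
R3 <- R3 - (-4)*R2:  [   0    0   28  -15 ]
Row echelon form:
[ -4   0   0  |   -4 ]
[  0  -1   6  |   -3 ]
[  0   0  28  |  -15 ]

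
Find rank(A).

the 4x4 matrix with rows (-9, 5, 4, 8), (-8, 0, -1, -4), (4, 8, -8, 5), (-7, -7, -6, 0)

Row reduction:
R2 <- R2 - (8/9)*R1:  [      0   -40/9   -41/9  -100/9 ]
R3 <- R3 - (-4/9)*R1:  [     0   92/9  -56/9   77/9 ]
R4 <- R4 - (7/9)*R1:  [     0  -98/9  -82/9  -56/9 ]
R3 <- R3 - (-23/10)*R2:  [       0        0  -167/10      -17 ]
R4 <- R4 - (49/20)*R2:  [     0      0  41/20     21 ]
R4 <- R4 - (-41/334)*R3:  [        0         0         0  6317/334 ]
Row echelon form:
[ -9      5        4         8 ]
[  0  -40/9    -41/9    -100/9 ]
[  0      0  -167/10       -17 ]
[  0      0        0  6317/334 ]
Nonzero rows / pivot columns: 4

rank(A) = 4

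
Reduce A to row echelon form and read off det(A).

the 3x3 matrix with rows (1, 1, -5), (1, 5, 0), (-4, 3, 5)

det(A) = -95

Forward elimination:
R2 <- R2 - (1)*R1:  [ 0  4  5 ]
R3 <- R3 - (-4)*R1:  [   0    7  -15 ]
R3 <- R3 - (7/4)*R2:  [     0      0  -95/4 ]
Upper-triangular form:
[ 1  1     -5 ]
[ 0  4      5 ]
[ 0  0  -95/4 ]
det(A) = (-1)^0 * (1) * (4) * (-95/4) = -95  (0 row swaps -> sign +1)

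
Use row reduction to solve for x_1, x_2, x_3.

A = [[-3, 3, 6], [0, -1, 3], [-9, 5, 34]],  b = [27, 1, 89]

Forward elimination on [A|b]:
R3 <- R3 - (3)*R1:  [  0  -4  16   8 ]
R3 <- R3 - (4)*R2:  [ 0  0  4  4 ]
Row echelon form:
[ -3   3  6  |  27 ]
[  0  -1  3  |   1 ]
[  0   0  4  |   4 ]
Back-substitution:
x_3 = (4) / 4 = 1
x_2 = (1 - (3)*(1)) / -1 = 2
x_1 = (27 - (3)*(2) - (6)*(1)) / -3 = -5

(-5, 2, 1)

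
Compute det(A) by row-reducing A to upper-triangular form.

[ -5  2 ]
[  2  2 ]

Forward elimination:
R2 <- R2 - (-2/5)*R1:  [    0  14/5 ]
Upper-triangular form:
[ -5     2 ]
[  0  14/5 ]
det(A) = (-1)^0 * (-5) * (14/5) = -14  (0 row swaps -> sign +1)

det(A) = -14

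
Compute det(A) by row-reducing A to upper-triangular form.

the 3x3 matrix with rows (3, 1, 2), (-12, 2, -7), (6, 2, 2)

det(A) = -36

Forward elimination:
R2 <- R2 - (-4)*R1:  [ 0  6  1 ]
R3 <- R3 - (2)*R1:  [  0   0  -2 ]
Upper-triangular form:
[ 3  1   2 ]
[ 0  6   1 ]
[ 0  0  -2 ]
det(A) = (-1)^0 * (3) * (6) * (-2) = -36  (0 row swaps -> sign +1)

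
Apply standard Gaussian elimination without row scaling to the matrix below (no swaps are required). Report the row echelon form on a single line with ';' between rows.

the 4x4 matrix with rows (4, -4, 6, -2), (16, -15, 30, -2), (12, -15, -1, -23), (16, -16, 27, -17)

REF = [4 -4 6 -2; 0 1 6 6; 0 0 -1 1; 0 0 0 -6]

Forward elimination:
R2 <- R2 - (4)*R1:  [ 0  1  6  6 ]
R3 <- R3 - (3)*R1:  [   0   -3  -19  -17 ]
R4 <- R4 - (4)*R1:  [  0   0   3  -9 ]
R3 <- R3 - (-3)*R2:  [  0   0  -1   1 ]
R4 <- R4 - (-3)*R3:  [  0   0   0  -6 ]
Row echelon form:
[ 4  -4   6  -2 ]
[ 0   1   6   6 ]
[ 0   0  -1   1 ]
[ 0   0   0  -6 ]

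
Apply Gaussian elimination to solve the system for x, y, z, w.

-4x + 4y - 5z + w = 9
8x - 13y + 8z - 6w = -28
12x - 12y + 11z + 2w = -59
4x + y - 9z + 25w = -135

Forward elimination on [A|b]:
R2 <- R2 - (-2)*R1:  [   0   -5   -2   -4  -10 ]
R3 <- R3 - (-3)*R1:  [   0    0   -4    5  -32 ]
R4 <- R4 - (-1)*R1:  [    0     5   -14    26  -126 ]
R4 <- R4 - (-1)*R2:  [    0     0   -16    22  -136 ]
R4 <- R4 - (4)*R3:  [  0   0   0   2  -8 ]
Row echelon form:
[ -4   4  -5   1  |    9 ]
[  0  -5  -2  -4  |  -10 ]
[  0   0  -4   5  |  -32 ]
[  0   0   0   2  |   -8 ]
Back-substitution:
w = (-8) / 2 = -4
z = (-32 - (5)*(-4)) / -4 = 3
y = (-10 - (-2)*(3) - (-4)*(-4)) / -5 = 4
x = (9 - (4)*(4) - (-5)*(3) - (1)*(-4)) / -4 = -3

(-3, 4, 3, -4)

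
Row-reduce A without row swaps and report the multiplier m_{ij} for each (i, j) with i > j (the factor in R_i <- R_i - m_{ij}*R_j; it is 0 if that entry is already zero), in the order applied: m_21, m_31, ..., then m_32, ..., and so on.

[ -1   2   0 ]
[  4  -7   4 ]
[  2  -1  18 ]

Forward elimination:
R2 <- R2 - (-4)*R1:  [ 0  1  4 ]
R3 <- R3 - (-2)*R1:  [  0   3  18 ]
R3 <- R3 - (3)*R2:  [ 0  0  6 ]
Multipliers (in order of application): m_{21} = -4, m_{31} = -2, m_{32} = 3

multipliers: -4, -2, 3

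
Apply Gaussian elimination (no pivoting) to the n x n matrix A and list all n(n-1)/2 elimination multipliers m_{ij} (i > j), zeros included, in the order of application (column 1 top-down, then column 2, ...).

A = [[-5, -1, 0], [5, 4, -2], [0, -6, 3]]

Forward elimination:
R2 <- R2 - (-1)*R1:  [  0   3  -2 ]
R3: entry in column 1 is already 0 -> m_{31} = 0 (no row operation needed)
R3 <- R3 - (-2)*R2:  [  0   0  -1 ]
Multipliers (in order of application): m_{21} = -1, m_{31} = 0, m_{32} = -2

multipliers: -1, 0, -2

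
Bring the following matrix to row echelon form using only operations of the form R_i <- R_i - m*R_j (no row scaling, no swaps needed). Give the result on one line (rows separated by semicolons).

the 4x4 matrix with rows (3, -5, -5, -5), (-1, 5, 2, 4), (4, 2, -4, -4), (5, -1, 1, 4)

REF = [3 -5 -5 -5; 0 10/3 1/3 7/3; 0 0 9/5 -17/5; 0 0 0 211/9]

Forward elimination:
R2 <- R2 - (-1/3)*R1:  [    0  10/3   1/3   7/3 ]
R3 <- R3 - (4/3)*R1:  [    0  26/3   8/3   8/3 ]
R4 <- R4 - (5/3)*R1:  [    0  22/3  28/3  37/3 ]
R3 <- R3 - (13/5)*R2:  [     0      0    9/5  -17/5 ]
R4 <- R4 - (11/5)*R2:  [    0     0  43/5  36/5 ]
R4 <- R4 - (43/9)*R3:  [     0      0      0  211/9 ]
Row echelon form:
[ 3    -5   -5     -5 ]
[ 0  10/3  1/3    7/3 ]
[ 0     0  9/5  -17/5 ]
[ 0     0    0  211/9 ]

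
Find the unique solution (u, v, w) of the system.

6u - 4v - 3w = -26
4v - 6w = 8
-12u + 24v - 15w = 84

Forward elimination on [A|b]:
R3 <- R3 - (-2)*R1:  [   0   16  -21   32 ]
R3 <- R3 - (4)*R2:  [ 0  0  3  0 ]
Row echelon form:
[ 6  -4  -3  |  -26 ]
[ 0   4  -6  |    8 ]
[ 0   0   3  |    0 ]
Back-substitution:
w = (0) / 3 = 0
v = (8 - (-6)*(0)) / 4 = 2
u = (-26 - (-4)*(2) - (-3)*(0)) / 6 = -3

(-3, 2, 0)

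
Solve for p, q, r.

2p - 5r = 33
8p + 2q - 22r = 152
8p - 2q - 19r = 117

(4, 5, -5)

Forward elimination on [A|b]:
R2 <- R2 - (4)*R1:  [  0   2  -2  20 ]
R3 <- R3 - (4)*R1:  [   0   -2    1  -15 ]
R3 <- R3 - (-1)*R2:  [  0   0  -1   5 ]
Row echelon form:
[ 2  0  -5  |  33 ]
[ 0  2  -2  |  20 ]
[ 0  0  -1  |   5 ]
Back-substitution:
r = (5) / -1 = -5
q = (20 - (-2)*(-5)) / 2 = 5
p = (33 - (-5)*(-5)) / 2 = 4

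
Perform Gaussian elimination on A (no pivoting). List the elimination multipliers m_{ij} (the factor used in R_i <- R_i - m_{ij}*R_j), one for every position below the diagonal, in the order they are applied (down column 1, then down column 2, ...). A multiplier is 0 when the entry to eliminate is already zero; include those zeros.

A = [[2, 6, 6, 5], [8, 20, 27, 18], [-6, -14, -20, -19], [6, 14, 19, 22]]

Forward elimination:
R2 <- R2 - (4)*R1:  [  0  -4   3  -2 ]
R3 <- R3 - (-3)*R1:  [  0   4  -2  -4 ]
R4 <- R4 - (3)*R1:  [  0  -4   1   7 ]
R3 <- R3 - (-1)*R2:  [  0   0   1  -6 ]
R4 <- R4 - (1)*R2:  [  0   0  -2   9 ]
R4 <- R4 - (-2)*R3:  [  0   0   0  -3 ]
Multipliers (in order of application): m_{21} = 4, m_{31} = -3, m_{41} = 3, m_{32} = -1, m_{42} = 1, m_{43} = -2

multipliers: 4, -3, 3, -1, 1, -2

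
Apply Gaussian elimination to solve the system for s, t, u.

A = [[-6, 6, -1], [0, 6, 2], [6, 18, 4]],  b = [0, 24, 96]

(4, 4, 0)

Forward elimination on [A|b]:
R3 <- R3 - (-1)*R1:  [  0  24   3  96 ]
R3 <- R3 - (4)*R2:  [  0   0  -5   0 ]
Row echelon form:
[ -6  6  -1  |   0 ]
[  0  6   2  |  24 ]
[  0  0  -5  |   0 ]
Back-substitution:
u = (0) / -5 = 0
t = (24 - (2)*(0)) / 6 = 4
s = (0 - (6)*(4) - (-1)*(0)) / -6 = 4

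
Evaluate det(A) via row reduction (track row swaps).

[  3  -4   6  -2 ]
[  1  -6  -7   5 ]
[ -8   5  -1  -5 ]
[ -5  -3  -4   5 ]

Forward elimination:
R2 <- R2 - (1/3)*R1:  [     0  -14/3     -9   17/3 ]
R3 <- R3 - (-8/3)*R1:  [     0  -17/3     15  -31/3 ]
R4 <- R4 - (-5/3)*R1:  [     0  -29/3      6    5/3 ]
R3 <- R3 - (17/14)*R2:  [       0        0   363/14  -241/14 ]
R4 <- R4 - (29/14)*R2:  [       0        0   345/14  -141/14 ]
R4 <- R4 - (115/121)*R3:  [       0        0        0  761/121 ]
Upper-triangular form:
[ 3     -4       6       -2 ]
[ 0  -14/3      -9     17/3 ]
[ 0      0  363/14  -241/14 ]
[ 0      0       0  761/121 ]
det(A) = (-1)^0 * (3) * (-14/3) * (363/14) * (761/121) = -2283  (0 row swaps -> sign +1)

det(A) = -2283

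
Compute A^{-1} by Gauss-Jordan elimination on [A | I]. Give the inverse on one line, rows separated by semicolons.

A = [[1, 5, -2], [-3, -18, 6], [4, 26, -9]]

inverse = [2 -7/3 -2; -1 -1/3 0; -2 -2 -1]

Gauss-Jordan on [A | I]:
R2 <- R2 - (-3)*R1:  [  0  -3   0  |   3   1   0 ]
R3 <- R3 - (4)*R1:  [  0   6  -1  |  -4   0   1 ]
R2 <- (1/-3)*R2:  [    0     1     0  |    -1  -1/3     0 ]
R1 <- R1 - (5)*R2:  [   1    0   -2  |    6  5/3    0 ]
R3 <- R3 - (6)*R2:  [  0   0  -1  |   2   2   1 ]
R3 <- (1/-1)*R3:  [  0   0   1  |  -2  -2  -1 ]
R1 <- R1 - (-2)*R3:  [    1     0     0  |     2  -7/3    -2 ]
Right block of [I | A^{-1}] is the inverse:
[  2  -7/3  -2 ]
[ -1  -1/3   0 ]
[ -2    -2  -1 ]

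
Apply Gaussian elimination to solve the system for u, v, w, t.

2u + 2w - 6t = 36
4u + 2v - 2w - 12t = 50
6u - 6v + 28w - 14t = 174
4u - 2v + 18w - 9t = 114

Forward elimination on [A|b]:
R2 <- R2 - (2)*R1:  [   0    2   -6    0  -22 ]
R3 <- R3 - (3)*R1:  [  0  -6  22   4  66 ]
R4 <- R4 - (2)*R1:  [  0  -2  14   3  42 ]
R3 <- R3 - (-3)*R2:  [ 0  0  4  4  0 ]
R4 <- R4 - (-1)*R2:  [  0   0   8   3  20 ]
R4 <- R4 - (2)*R3:  [  0   0   0  -5  20 ]
Row echelon form:
[ 2  0   2  -6  |   36 ]
[ 0  2  -6   0  |  -22 ]
[ 0  0   4   4  |    0 ]
[ 0  0   0  -5  |   20 ]
Back-substitution:
t = (20) / -5 = -4
w = (0 - (4)*(-4)) / 4 = 4
v = (-22 - (-6)*(4)) / 2 = 1
u = (36 - (2)*(4) - (-6)*(-4)) / 2 = 2

(2, 1, 4, -4)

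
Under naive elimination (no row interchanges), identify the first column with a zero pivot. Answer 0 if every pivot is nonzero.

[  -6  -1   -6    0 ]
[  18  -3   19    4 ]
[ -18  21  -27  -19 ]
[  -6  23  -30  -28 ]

first zero-pivot column = 4

Naive forward elimination:
R2 <- R2 - (-3)*R1:  [  0  -6   1   4 ]
R3 <- R3 - (3)*R1:  [   0   24   -9  -19 ]
R4 <- R4 - (1)*R1:  [   0   24  -24  -28 ]
R3 <- R3 - (-4)*R2:  [  0   0  -5  -3 ]
R4 <- R4 - (-4)*R2:  [   0    0  -20  -12 ]
R4 <- R4 - (4)*R3:  [ 0  0  0  0 ]
Matrix at this point:
[ -6  -1  -6   0 ]
[  0  -6   1   4 ]
[  0   0  -5  -3 ]
[  0   0   0   0 ]
Pivot entry (4,4) in the last row is zero and there are no rows below to swap with -> zero pivot in column 4 (A is singular).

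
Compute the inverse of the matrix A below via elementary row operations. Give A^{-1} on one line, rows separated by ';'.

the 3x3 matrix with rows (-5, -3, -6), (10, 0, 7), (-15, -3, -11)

inverse = [7/20 -1/4 -7/20; 1/12 -7/12 -5/12; -1/2 1/2 1/2]

Gauss-Jordan on [A | I]:
R1 <- (1/-5)*R1:  [    1   3/5   6/5  |  -1/5     0     0 ]
R2 <- R2 - (10)*R1:  [  0  -6  -5  |   2   1   0 ]
R3 <- R3 - (-15)*R1:  [  0   6   7  |  -3   0   1 ]
R2 <- (1/-6)*R2:  [    0     1   5/6  |  -1/3  -1/6     0 ]
R1 <- R1 - (3/5)*R2:  [    1     0  7/10  |     0  1/10     0 ]
R3 <- R3 - (6)*R2:  [  0   0   2  |  -1   1   1 ]
R3 <- (1/2)*R3:  [    0     0     1  |  -1/2   1/2   1/2 ]
R1 <- R1 - (7/10)*R3:  [     1      0      0  |   7/20   -1/4  -7/20 ]
R2 <- R2 - (5/6)*R3:  [     0      1      0  |   1/12  -7/12  -5/12 ]
Right block of [I | A^{-1}] is the inverse:
[ 7/20   -1/4  -7/20 ]
[ 1/12  -7/12  -5/12 ]
[ -1/2    1/2    1/2 ]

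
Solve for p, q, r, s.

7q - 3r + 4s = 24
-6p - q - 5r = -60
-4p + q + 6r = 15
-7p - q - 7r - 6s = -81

Forward elimination on [A|b]:
R1 <-> R2   (pivot in column 1 was zero)
[ -6  -1  -5   0  -60 ]
[  0   7  -3   4   24 ]
[ -4   1   6   0   15 ]
[ -7  -1  -7  -6  -81 ]
R3 <- R3 - (2/3)*R1:  [    0   5/3  28/3     0    55 ]
R4 <- R4 - (7/6)*R1:  [    0   1/6  -7/6    -6   -11 ]
R3 <- R3 - (5/21)*R2:  [      0       0  211/21  -20/21   345/7 ]
R4 <- R4 - (1/42)*R2:  [       0        0   -23/21  -128/21    -81/7 ]
R4 <- R4 - (-23/211)*R3:  [         0          0          0  -1308/211  -1308/211 ]
Row echelon form:
[ -6  -1      -5          0  |        -60 ]
[  0   7      -3          4  |         24 ]
[  0   0  211/21     -20/21  |      345/7 ]
[  0   0       0  -1308/211  |  -1308/211 ]
Back-substitution:
s = (-1308/211) / (-1308/211) = 1
r = (345/7 - (-20/21)*(1)) / (211/21) = 5
q = (24 - (-3)*(5) - (4)*(1)) / 7 = 5
p = (-60 - (-1)*(5) - (-5)*(5)) / -6 = 5

(5, 5, 5, 1)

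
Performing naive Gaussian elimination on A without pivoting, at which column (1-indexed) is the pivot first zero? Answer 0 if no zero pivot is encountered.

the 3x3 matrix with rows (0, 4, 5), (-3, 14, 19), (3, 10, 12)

Naive forward elimination:
Pivot entry (1,1) is zero but row 2 has -3 in column 1 -> naive elimination stops; a row interchange (e.g. R1 <-> R2) would be required here.

first zero-pivot column = 1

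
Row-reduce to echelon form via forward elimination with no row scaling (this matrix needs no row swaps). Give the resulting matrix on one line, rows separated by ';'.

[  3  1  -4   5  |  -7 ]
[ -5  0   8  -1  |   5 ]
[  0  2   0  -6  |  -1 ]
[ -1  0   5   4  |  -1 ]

REF = [3 1 -4 5 -7; 0 5/3 4/3 22/3 -20/3; 0 0 -8/5 -74/5 7; 0 0 0 -109/4 103/8]

Forward elimination:
R2 <- R2 - (-5/3)*R1:  [     0    5/3    4/3   22/3  -20/3 ]
R4 <- R4 - (-1/3)*R1:  [     0    1/3   11/3   17/3  -10/3 ]
R3 <- R3 - (6/5)*R2:  [     0      0   -8/5  -74/5      7 ]
R4 <- R4 - (1/5)*R2:  [    0     0  17/5  21/5    -2 ]
R4 <- R4 - (-17/8)*R3:  [      0       0       0  -109/4   103/8 ]
Row echelon form:
[ 3    1    -4       5  |     -7 ]
[ 0  5/3   4/3    22/3  |  -20/3 ]
[ 0    0  -8/5   -74/5  |      7 ]
[ 0    0     0  -109/4  |  103/8 ]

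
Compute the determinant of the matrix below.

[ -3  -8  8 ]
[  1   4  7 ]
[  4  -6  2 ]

det(A) = -534

Forward elimination:
R2 <- R2 - (-1/3)*R1:  [    0   4/3  29/3 ]
R3 <- R3 - (-4/3)*R1:  [     0  -50/3   38/3 ]
R3 <- R3 - (-25/2)*R2:  [     0      0  267/2 ]
Upper-triangular form:
[ -3   -8      8 ]
[  0  4/3   29/3 ]
[  0    0  267/2 ]
det(A) = (-1)^0 * (-3) * (4/3) * (267/2) = -534  (0 row swaps -> sign +1)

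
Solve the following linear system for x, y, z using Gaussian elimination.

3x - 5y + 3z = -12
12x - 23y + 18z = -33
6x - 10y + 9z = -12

Forward elimination on [A|b]:
R2 <- R2 - (4)*R1:  [  0  -3   6  15 ]
R3 <- R3 - (2)*R1:  [  0   0   3  12 ]
Row echelon form:
[ 3  -5  3  |  -12 ]
[ 0  -3  6  |   15 ]
[ 0   0  3  |   12 ]
Back-substitution:
z = (12) / 3 = 4
y = (15 - (6)*(4)) / -3 = 3
x = (-12 - (-5)*(3) - (3)*(4)) / 3 = -3

(-3, 3, 4)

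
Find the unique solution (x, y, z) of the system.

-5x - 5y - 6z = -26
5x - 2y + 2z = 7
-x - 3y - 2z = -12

Forward elimination on [A|b]:
R2 <- R2 - (-1)*R1:  [   0   -7   -4  -19 ]
R3 <- R3 - (1/5)*R1:  [     0     -2   -4/5  -34/5 ]
R3 <- R3 - (2/7)*R2:  [      0       0   12/35  -48/35 ]
Row echelon form:
[ -5  -5     -6  |     -26 ]
[  0  -7     -4  |     -19 ]
[  0   0  12/35  |  -48/35 ]
Back-substitution:
z = (-48/35) / (12/35) = -4
y = (-19 - (-4)*(-4)) / -7 = 5
x = (-26 - (-5)*(5) - (-6)*(-4)) / -5 = 5

(5, 5, -4)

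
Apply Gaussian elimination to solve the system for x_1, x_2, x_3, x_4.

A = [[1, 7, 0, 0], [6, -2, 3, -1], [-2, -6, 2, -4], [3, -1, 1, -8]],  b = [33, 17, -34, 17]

(5, 4, -2, -1)

Forward elimination on [A|b]:
R2 <- R2 - (6)*R1:  [    0   -44     3    -1  -181 ]
R3 <- R3 - (-2)*R1:  [  0   8   2  -4  32 ]
R4 <- R4 - (3)*R1:  [   0  -22    1   -8  -82 ]
R3 <- R3 - (-2/11)*R2:  [      0       0   28/11  -46/11  -10/11 ]
R4 <- R4 - (1/2)*R2:  [     0      0   -1/2  -15/2   17/2 ]
R4 <- R4 - (-11/56)*R3:  [       0        0        0  -233/28   233/28 ]
Row echelon form:
[ 1    7      0        0  |      33 ]
[ 0  -44      3       -1  |    -181 ]
[ 0    0  28/11   -46/11  |  -10/11 ]
[ 0    0      0  -233/28  |  233/28 ]
Back-substitution:
x_4 = (233/28) / (-233/28) = -1
x_3 = (-10/11 - (-46/11)*(-1)) / (28/11) = -2
x_2 = (-181 - (3)*(-2) - (-1)*(-1)) / -44 = 4
x_1 = (33 - (7)*(4)) / 1 = 5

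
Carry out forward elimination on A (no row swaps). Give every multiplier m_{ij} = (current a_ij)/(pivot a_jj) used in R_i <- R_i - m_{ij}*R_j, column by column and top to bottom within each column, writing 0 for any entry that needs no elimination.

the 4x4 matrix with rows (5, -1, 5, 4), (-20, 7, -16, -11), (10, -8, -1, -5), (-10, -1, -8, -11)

multipliers: -4, 2, -2, -2, -1, -2

Forward elimination:
R2 <- R2 - (-4)*R1:  [ 0  3  4  5 ]
R3 <- R3 - (2)*R1:  [   0   -6  -11  -13 ]
R4 <- R4 - (-2)*R1:  [  0  -3   2  -3 ]
R3 <- R3 - (-2)*R2:  [  0   0  -3  -3 ]
R4 <- R4 - (-1)*R2:  [ 0  0  6  2 ]
R4 <- R4 - (-2)*R3:  [  0   0   0  -4 ]
Multipliers (in order of application): m_{21} = -4, m_{31} = 2, m_{41} = -2, m_{32} = -2, m_{42} = -1, m_{43} = -2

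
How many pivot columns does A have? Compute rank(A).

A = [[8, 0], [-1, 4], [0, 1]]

rank(A) = 2

Row reduction:
R2 <- R2 - (-1/8)*R1:  [ 0  4 ]
R3 <- R3 - (1/4)*R2:  [ 0  0 ]
Row echelon form:
[ 8  0 ]
[ 0  4 ]
[ 0  0 ]
Nonzero rows / pivot columns: 2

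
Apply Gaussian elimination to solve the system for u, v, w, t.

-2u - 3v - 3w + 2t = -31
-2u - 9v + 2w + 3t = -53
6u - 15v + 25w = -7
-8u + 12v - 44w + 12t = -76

(3, 5, 2, -2)

Forward elimination on [A|b]:
R2 <- R2 - (1)*R1:  [   0   -6    5    1  -22 ]
R3 <- R3 - (-3)*R1:  [    0   -24    16     6  -100 ]
R4 <- R4 - (4)*R1:  [   0   24  -32    4   48 ]
R3 <- R3 - (4)*R2:  [   0    0   -4    2  -12 ]
R4 <- R4 - (-4)*R2:  [   0    0  -12    8  -40 ]
R4 <- R4 - (3)*R3:  [  0   0   0   2  -4 ]
Row echelon form:
[ -2  -3  -3  2  |  -31 ]
[  0  -6   5  1  |  -22 ]
[  0   0  -4  2  |  -12 ]
[  0   0   0  2  |   -4 ]
Back-substitution:
t = (-4) / 2 = -2
w = (-12 - (2)*(-2)) / -4 = 2
v = (-22 - (5)*(2) - (1)*(-2)) / -6 = 5
u = (-31 - (-3)*(5) - (-3)*(2) - (2)*(-2)) / -2 = 3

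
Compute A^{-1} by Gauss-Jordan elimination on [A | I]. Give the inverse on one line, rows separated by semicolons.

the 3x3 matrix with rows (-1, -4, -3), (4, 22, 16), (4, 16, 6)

Gauss-Jordan on [A | I]:
R1 <- (1/-1)*R1:  [  1   4   3  |  -1   0   0 ]
R2 <- R2 - (4)*R1:  [ 0  6  4  |  4  1  0 ]
R3 <- R3 - (4)*R1:  [  0   0  -6  |   4   0   1 ]
R2 <- (1/6)*R2:  [   0    1  2/3  |  2/3  1/6    0 ]
R1 <- R1 - (4)*R2:  [     1      0    1/3  |  -11/3   -2/3      0 ]
R3 <- (1/-6)*R3:  [    0     0     1  |  -2/3     0  -1/6 ]
R1 <- R1 - (1/3)*R3:  [     1      0      0  |  -31/9   -2/3   1/18 ]
R2 <- R2 - (2/3)*R3:  [    0     1     0  |  10/9   1/6   1/9 ]
Right block of [I | A^{-1}] is the inverse:
[ -31/9  -2/3  1/18 ]
[  10/9   1/6   1/9 ]
[  -2/3     0  -1/6 ]

inverse = [-31/9 -2/3 1/18; 10/9 1/6 1/9; -2/3 0 -1/6]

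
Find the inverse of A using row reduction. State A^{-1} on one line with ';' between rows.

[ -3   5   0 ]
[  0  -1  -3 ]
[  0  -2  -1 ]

inverse = [-1/3 1/3 -1; 0 1/5 -3/5; 0 -2/5 1/5]

Gauss-Jordan on [A | I]:
R1 <- (1/-3)*R1:  [    1  -5/3     0  |  -1/3     0     0 ]
R2 <- (1/-1)*R2:  [  0   1   3  |   0  -1   0 ]
R1 <- R1 - (-5/3)*R2:  [    1     0     5  |  -1/3  -5/3     0 ]
R3 <- R3 - (-2)*R2:  [  0   0   5  |   0  -2   1 ]
R3 <- (1/5)*R3:  [    0     0     1  |     0  -2/5   1/5 ]
R1 <- R1 - (5)*R3:  [    1     0     0  |  -1/3   1/3    -1 ]
R2 <- R2 - (3)*R3:  [    0     1     0  |     0   1/5  -3/5 ]
Right block of [I | A^{-1}] is the inverse:
[ -1/3   1/3    -1 ]
[    0   1/5  -3/5 ]
[    0  -2/5   1/5 ]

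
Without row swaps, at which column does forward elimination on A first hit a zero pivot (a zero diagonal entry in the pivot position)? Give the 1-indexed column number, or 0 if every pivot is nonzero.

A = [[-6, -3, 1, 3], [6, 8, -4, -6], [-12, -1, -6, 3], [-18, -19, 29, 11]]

first zero-pivot column = 0

Naive forward elimination:
R2 <- R2 - (-1)*R1:  [  0   5  -3  -3 ]
R3 <- R3 - (2)*R1:  [  0   5  -8  -3 ]
R4 <- R4 - (3)*R1:  [   0  -10   26    2 ]
R3 <- R3 - (1)*R2:  [  0   0  -5   0 ]
R4 <- R4 - (-2)*R2:  [  0   0  20  -4 ]
R4 <- R4 - (-4)*R3:  [  0   0   0  -4 ]
All pivots nonzero; naive elimination completes without hitting a zero pivot.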